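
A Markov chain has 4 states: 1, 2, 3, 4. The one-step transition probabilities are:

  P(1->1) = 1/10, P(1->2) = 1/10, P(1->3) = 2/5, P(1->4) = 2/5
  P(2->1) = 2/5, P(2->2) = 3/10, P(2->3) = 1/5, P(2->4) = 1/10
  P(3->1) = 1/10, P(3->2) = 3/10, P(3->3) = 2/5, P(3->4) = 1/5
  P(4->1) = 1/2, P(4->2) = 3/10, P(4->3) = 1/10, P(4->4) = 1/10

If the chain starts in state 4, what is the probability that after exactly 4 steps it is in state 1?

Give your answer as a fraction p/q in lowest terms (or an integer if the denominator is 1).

Computing P^4 by repeated multiplication:
P^1 =
  1: [1/10, 1/10, 2/5, 2/5]
  2: [2/5, 3/10, 1/5, 1/10]
  3: [1/10, 3/10, 2/5, 1/5]
  4: [1/2, 3/10, 1/10, 1/10]
P^2 =
  1: [29/100, 7/25, 13/50, 17/100]
  2: [23/100, 11/50, 31/100, 6/25]
  3: [27/100, 7/25, 7/25, 17/100]
  4: [23/100, 1/5, 31/100, 13/50]
P^3 =
  1: [63/250, 121/500, 293/1000, 213/1000]
  2: [131/500, 127/500, 71/250, 1/5]
  3: [63/250, 123/500, 293/1000, 209/1000]
  4: [33/125, 127/500, 141/500, 1/5]
P^4 =
  1: [1289/5000, 156/625, 2877/10000, 2049/10000]
  2: [1281/5000, 619/2500, 723/2500, 207/1000]
  3: [1287/5000, 156/625, 2881/10000, 2049/10000]
  4: [1281/5000, 309/1250, 723/2500, 1037/5000]

(P^4)[4 -> 1] = 1281/5000

Answer: 1281/5000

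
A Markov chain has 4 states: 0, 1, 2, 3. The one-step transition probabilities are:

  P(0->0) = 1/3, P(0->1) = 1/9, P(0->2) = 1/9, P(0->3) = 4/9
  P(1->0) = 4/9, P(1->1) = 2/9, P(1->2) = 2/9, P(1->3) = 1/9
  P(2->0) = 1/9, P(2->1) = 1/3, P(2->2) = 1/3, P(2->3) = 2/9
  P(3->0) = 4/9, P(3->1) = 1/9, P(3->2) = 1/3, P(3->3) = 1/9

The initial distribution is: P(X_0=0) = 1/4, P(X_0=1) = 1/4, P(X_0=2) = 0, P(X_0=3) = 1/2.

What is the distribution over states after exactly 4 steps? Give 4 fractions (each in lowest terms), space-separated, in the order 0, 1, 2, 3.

Answer: 1427/4374 1621/8748 6269/26244 3275/13122

Derivation:
Propagating the distribution step by step (d_{t+1} = d_t * P):
d_0 = (0=1/4, 1=1/4, 2=0, 3=1/2)
  d_1[0] = 1/4*1/3 + 1/4*4/9 + 0*1/9 + 1/2*4/9 = 5/12
  d_1[1] = 1/4*1/9 + 1/4*2/9 + 0*1/3 + 1/2*1/9 = 5/36
  d_1[2] = 1/4*1/9 + 1/4*2/9 + 0*1/3 + 1/2*1/3 = 1/4
  d_1[3] = 1/4*4/9 + 1/4*1/9 + 0*2/9 + 1/2*1/9 = 7/36
d_1 = (0=5/12, 1=5/36, 2=1/4, 3=7/36)
  d_2[0] = 5/12*1/3 + 5/36*4/9 + 1/4*1/9 + 7/36*4/9 = 17/54
  d_2[1] = 5/12*1/9 + 5/36*2/9 + 1/4*1/3 + 7/36*1/9 = 59/324
  d_2[2] = 5/12*1/9 + 5/36*2/9 + 1/4*1/3 + 7/36*1/3 = 73/324
  d_2[3] = 5/12*4/9 + 5/36*1/9 + 1/4*2/9 + 7/36*1/9 = 5/18
d_2 = (0=17/54, 1=59/324, 2=73/324, 3=5/18)
  d_3[0] = 17/54*1/3 + 59/324*4/9 + 73/324*1/9 + 5/18*4/9 = 325/972
  d_3[1] = 17/54*1/9 + 59/324*2/9 + 73/324*1/3 + 5/18*1/9 = 529/2916
  d_3[2] = 17/54*1/9 + 59/324*2/9 + 73/324*1/3 + 5/18*1/3 = 709/2916
  d_3[3] = 17/54*4/9 + 59/324*1/9 + 73/324*2/9 + 5/18*1/9 = 703/2916
d_3 = (0=325/972, 1=529/2916, 2=709/2916, 3=703/2916)
  d_4[0] = 325/972*1/3 + 529/2916*4/9 + 709/2916*1/9 + 703/2916*4/9 = 1427/4374
  d_4[1] = 325/972*1/9 + 529/2916*2/9 + 709/2916*1/3 + 703/2916*1/9 = 1621/8748
  d_4[2] = 325/972*1/9 + 529/2916*2/9 + 709/2916*1/3 + 703/2916*1/3 = 6269/26244
  d_4[3] = 325/972*4/9 + 529/2916*1/9 + 709/2916*2/9 + 703/2916*1/9 = 3275/13122
d_4 = (0=1427/4374, 1=1621/8748, 2=6269/26244, 3=3275/13122)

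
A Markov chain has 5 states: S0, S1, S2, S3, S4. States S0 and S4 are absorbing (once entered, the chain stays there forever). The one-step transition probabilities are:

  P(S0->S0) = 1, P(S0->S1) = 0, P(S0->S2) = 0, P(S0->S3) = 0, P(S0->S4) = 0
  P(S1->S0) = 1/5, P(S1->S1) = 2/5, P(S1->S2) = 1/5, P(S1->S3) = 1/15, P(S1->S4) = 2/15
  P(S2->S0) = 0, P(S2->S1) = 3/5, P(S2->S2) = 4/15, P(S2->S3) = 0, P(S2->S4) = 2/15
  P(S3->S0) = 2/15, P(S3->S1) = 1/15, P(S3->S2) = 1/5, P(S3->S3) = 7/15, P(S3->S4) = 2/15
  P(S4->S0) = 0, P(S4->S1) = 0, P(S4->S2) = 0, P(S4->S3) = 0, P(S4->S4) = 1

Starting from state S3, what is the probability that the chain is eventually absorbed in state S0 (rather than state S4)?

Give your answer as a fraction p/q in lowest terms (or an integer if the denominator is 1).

Answer: 129/269

Derivation:
Let a_i = P(absorbed in S0 | start in state i).
Boundary conditions: a_S0 = 1, a_S4 = 0.
For each transient state i, a_i = sum_j P(i->j) * a_j:
  a_S1 = 1/5*a_S0 + 2/5*a_S1 + 1/5*a_S2 + 1/15*a_S3 + 2/15*a_S4
  a_S2 = 0*a_S0 + 3/5*a_S1 + 4/15*a_S2 + 0*a_S3 + 2/15*a_S4
  a_S3 = 2/15*a_S0 + 1/15*a_S1 + 1/5*a_S2 + 7/15*a_S3 + 2/15*a_S4

Substituting a_S0 = 1 and a_S4 = 0, rearrange to (I - Q) a = r where r[i] = P(i -> S0):
  [3/5, -1/5, -1/15] . (a_S1, a_S2, a_S3) = 1/5
  [-3/5, 11/15, 0] . (a_S1, a_S2, a_S3) = 0
  [-1/15, -1/5, 8/15] . (a_S1, a_S2, a_S3) = 2/15

Solving yields:
  a_S1 = 143/269
  a_S2 = 117/269
  a_S3 = 129/269

Starting state is S3, so the absorption probability is a_S3 = 129/269.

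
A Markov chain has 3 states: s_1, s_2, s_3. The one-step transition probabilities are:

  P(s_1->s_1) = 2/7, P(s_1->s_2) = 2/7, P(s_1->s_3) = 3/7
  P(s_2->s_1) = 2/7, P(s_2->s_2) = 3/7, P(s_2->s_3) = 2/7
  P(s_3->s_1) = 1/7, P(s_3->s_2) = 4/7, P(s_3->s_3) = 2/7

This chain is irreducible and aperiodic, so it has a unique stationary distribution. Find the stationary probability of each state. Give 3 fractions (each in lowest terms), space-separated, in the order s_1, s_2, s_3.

Answer: 6/25 11/25 8/25

Derivation:
The stationary distribution satisfies pi = pi * P, i.e.:
  pi_s_1 = 2/7*pi_s_1 + 2/7*pi_s_2 + 1/7*pi_s_3
  pi_s_2 = 2/7*pi_s_1 + 3/7*pi_s_2 + 4/7*pi_s_3
  pi_s_3 = 3/7*pi_s_1 + 2/7*pi_s_2 + 2/7*pi_s_3
with normalization: pi_s_1 + pi_s_2 + pi_s_3 = 1.

Using the first 2 balance equations plus normalization, the linear system A*pi = b is:
  [-5/7, 2/7, 1/7] . pi = 0
  [2/7, -4/7, 4/7] . pi = 0
  [1, 1, 1] . pi = 1

Solving yields:
  pi_s_1 = 6/25
  pi_s_2 = 11/25
  pi_s_3 = 8/25

Verification (pi * P):
  6/25*2/7 + 11/25*2/7 + 8/25*1/7 = 6/25 = pi_s_1  (ok)
  6/25*2/7 + 11/25*3/7 + 8/25*4/7 = 11/25 = pi_s_2  (ok)
  6/25*3/7 + 11/25*2/7 + 8/25*2/7 = 8/25 = pi_s_3  (ok)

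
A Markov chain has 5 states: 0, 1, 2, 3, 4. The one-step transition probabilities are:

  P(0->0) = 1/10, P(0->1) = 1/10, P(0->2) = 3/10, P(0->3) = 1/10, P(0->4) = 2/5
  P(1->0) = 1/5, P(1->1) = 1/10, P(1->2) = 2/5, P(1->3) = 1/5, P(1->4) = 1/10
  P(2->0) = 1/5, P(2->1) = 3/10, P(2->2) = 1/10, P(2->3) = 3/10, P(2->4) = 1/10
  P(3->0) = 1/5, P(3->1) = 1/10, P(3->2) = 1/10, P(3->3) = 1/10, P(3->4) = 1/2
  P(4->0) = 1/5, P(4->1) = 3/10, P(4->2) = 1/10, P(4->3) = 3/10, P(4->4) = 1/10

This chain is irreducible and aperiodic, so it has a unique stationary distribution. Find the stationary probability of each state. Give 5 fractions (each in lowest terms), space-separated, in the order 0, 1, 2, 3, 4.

The stationary distribution satisfies pi = pi * P, i.e.:
  pi_0 = 1/10*pi_0 + 1/5*pi_1 + 1/5*pi_2 + 1/5*pi_3 + 1/5*pi_4
  pi_1 = 1/10*pi_0 + 1/10*pi_1 + 3/10*pi_2 + 1/10*pi_3 + 3/10*pi_4
  pi_2 = 3/10*pi_0 + 2/5*pi_1 + 1/10*pi_2 + 1/10*pi_3 + 1/10*pi_4
  pi_3 = 1/10*pi_0 + 1/5*pi_1 + 3/10*pi_2 + 1/10*pi_3 + 3/10*pi_4
  pi_4 = 2/5*pi_0 + 1/10*pi_1 + 1/10*pi_2 + 1/2*pi_3 + 1/10*pi_4
with normalization: pi_0 + pi_1 + pi_2 + pi_3 + pi_4 = 1.

Using the first 4 balance equations plus normalization, the linear system A*pi = b is:
  [-9/10, 1/5, 1/5, 1/5, 1/5] . pi = 0
  [1/10, -9/10, 3/10, 1/10, 3/10] . pi = 0
  [3/10, 2/5, -9/10, 1/10, 1/10] . pi = 0
  [1/10, 1/5, 3/10, -9/10, 3/10] . pi = 0
  [1, 1, 1, 1, 1] . pi = 1

Solving yields:
  pi_0 = 2/11
  pi_1 = 145/781
  pi_2 = 150/781
  pi_3 = 29/142
  pi_4 = 369/1562

Verification (pi * P):
  2/11*1/10 + 145/781*1/5 + 150/781*1/5 + 29/142*1/5 + 369/1562*1/5 = 2/11 = pi_0  (ok)
  2/11*1/10 + 145/781*1/10 + 150/781*3/10 + 29/142*1/10 + 369/1562*3/10 = 145/781 = pi_1  (ok)
  2/11*3/10 + 145/781*2/5 + 150/781*1/10 + 29/142*1/10 + 369/1562*1/10 = 150/781 = pi_2  (ok)
  2/11*1/10 + 145/781*1/5 + 150/781*3/10 + 29/142*1/10 + 369/1562*3/10 = 29/142 = pi_3  (ok)
  2/11*2/5 + 145/781*1/10 + 150/781*1/10 + 29/142*1/2 + 369/1562*1/10 = 369/1562 = pi_4  (ok)

Answer: 2/11 145/781 150/781 29/142 369/1562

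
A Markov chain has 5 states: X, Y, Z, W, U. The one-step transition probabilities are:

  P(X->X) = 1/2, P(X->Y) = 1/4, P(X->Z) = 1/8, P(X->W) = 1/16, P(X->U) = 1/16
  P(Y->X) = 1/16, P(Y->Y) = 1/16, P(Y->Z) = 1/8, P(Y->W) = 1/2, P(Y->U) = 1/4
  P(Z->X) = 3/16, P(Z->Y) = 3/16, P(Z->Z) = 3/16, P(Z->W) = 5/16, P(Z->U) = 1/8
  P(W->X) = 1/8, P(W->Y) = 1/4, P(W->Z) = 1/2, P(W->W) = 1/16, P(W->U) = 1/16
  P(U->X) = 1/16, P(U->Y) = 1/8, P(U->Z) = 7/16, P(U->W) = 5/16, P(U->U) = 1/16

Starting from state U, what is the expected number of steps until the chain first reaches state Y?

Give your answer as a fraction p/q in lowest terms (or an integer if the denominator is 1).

Let h_i = expected steps to first reach Y from state i.
Boundary: h_Y = 0.
First-step equations for the other states:
  h_X = 1 + 1/2*h_X + 1/4*h_Y + 1/8*h_Z + 1/16*h_W + 1/16*h_U
  h_Z = 1 + 3/16*h_X + 3/16*h_Y + 3/16*h_Z + 5/16*h_W + 1/8*h_U
  h_W = 1 + 1/8*h_X + 1/4*h_Y + 1/2*h_Z + 1/16*h_W + 1/16*h_U
  h_U = 1 + 1/16*h_X + 1/8*h_Y + 7/16*h_Z + 5/16*h_W + 1/16*h_U

Substituting h_Y = 0 and rearranging gives the linear system (I - Q) h = 1:
  [1/2, -1/8, -1/16, -1/16] . (h_X, h_Z, h_W, h_U) = 1
  [-3/16, 13/16, -5/16, -1/8] . (h_X, h_Z, h_W, h_U) = 1
  [-1/8, -1/2, 15/16, -1/16] . (h_X, h_Z, h_W, h_U) = 1
  [-1/16, -7/16, -5/16, 15/16] . (h_X, h_Z, h_W, h_U) = 1

Solving yields:
  h_X = 13408/3047
  h_Z = 14560/3047
  h_W = 13840/3047
  h_U = 15552/3047

Starting state is U, so the expected hitting time is h_U = 15552/3047.

Answer: 15552/3047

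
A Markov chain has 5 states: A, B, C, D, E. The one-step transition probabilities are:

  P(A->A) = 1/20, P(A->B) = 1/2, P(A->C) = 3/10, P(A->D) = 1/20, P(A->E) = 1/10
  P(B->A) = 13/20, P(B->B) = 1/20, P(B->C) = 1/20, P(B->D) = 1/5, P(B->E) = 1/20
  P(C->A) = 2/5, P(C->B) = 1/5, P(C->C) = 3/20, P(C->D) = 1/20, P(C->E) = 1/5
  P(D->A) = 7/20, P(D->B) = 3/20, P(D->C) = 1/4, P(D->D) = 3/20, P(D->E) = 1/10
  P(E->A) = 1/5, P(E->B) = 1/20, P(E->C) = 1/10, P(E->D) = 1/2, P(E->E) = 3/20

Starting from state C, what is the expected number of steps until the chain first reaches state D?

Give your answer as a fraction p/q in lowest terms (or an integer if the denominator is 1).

Answer: 23764/3389

Derivation:
Let h_i = expected steps to first reach D from state i.
Boundary: h_D = 0.
First-step equations for the other states:
  h_A = 1 + 1/20*h_A + 1/2*h_B + 3/10*h_C + 1/20*h_D + 1/10*h_E
  h_B = 1 + 13/20*h_A + 1/20*h_B + 1/20*h_C + 1/5*h_D + 1/20*h_E
  h_C = 1 + 2/5*h_A + 1/5*h_B + 3/20*h_C + 1/20*h_D + 1/5*h_E
  h_E = 1 + 1/5*h_A + 1/20*h_B + 1/10*h_C + 1/2*h_D + 3/20*h_E

Substituting h_D = 0 and rearranging gives the linear system (I - Q) h = 1:
  [19/20, -1/2, -3/10, -1/10] . (h_A, h_B, h_C, h_E) = 1
  [-13/20, 19/20, -1/20, -1/20] . (h_A, h_B, h_C, h_E) = 1
  [-2/5, -1/5, 17/20, -1/5] . (h_A, h_B, h_C, h_E) = 1
  [-1/5, -1/20, -1/10, 17/20] . (h_A, h_B, h_C, h_E) = 1

Solving yields:
  h_A = 24124/3389
  h_B = 22048/3389
  h_C = 23764/3389
  h_E = 13756/3389

Starting state is C, so the expected hitting time is h_C = 23764/3389.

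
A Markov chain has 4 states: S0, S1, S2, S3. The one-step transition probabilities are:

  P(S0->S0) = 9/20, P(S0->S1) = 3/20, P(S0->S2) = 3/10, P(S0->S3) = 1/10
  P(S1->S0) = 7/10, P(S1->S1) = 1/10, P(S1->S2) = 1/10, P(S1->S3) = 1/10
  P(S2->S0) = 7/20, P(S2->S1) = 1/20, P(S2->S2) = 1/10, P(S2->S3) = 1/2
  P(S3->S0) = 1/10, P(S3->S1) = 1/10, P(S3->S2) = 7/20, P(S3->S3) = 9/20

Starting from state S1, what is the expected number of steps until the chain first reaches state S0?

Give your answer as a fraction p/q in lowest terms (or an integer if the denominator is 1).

Let h_i = expected steps to first reach S0 from state i.
Boundary: h_S0 = 0.
First-step equations for the other states:
  h_S1 = 1 + 7/10*h_S0 + 1/10*h_S1 + 1/10*h_S2 + 1/10*h_S3
  h_S2 = 1 + 7/20*h_S0 + 1/20*h_S1 + 1/10*h_S2 + 1/2*h_S3
  h_S3 = 1 + 1/10*h_S0 + 1/10*h_S1 + 7/20*h_S2 + 9/20*h_S3

Substituting h_S0 = 0 and rearranging gives the linear system (I - Q) h = 1:
  [9/10, -1/10, -1/10] . (h_S1, h_S2, h_S3) = 1
  [-1/20, 9/10, -1/2] . (h_S1, h_S2, h_S3) = 1
  [-1/10, -7/20, 11/20] . (h_S1, h_S2, h_S3) = 1

Solving yields:
  h_S1 = 100/49
  h_S2 = 185/49
  h_S3 = 225/49

Starting state is S1, so the expected hitting time is h_S1 = 100/49.

Answer: 100/49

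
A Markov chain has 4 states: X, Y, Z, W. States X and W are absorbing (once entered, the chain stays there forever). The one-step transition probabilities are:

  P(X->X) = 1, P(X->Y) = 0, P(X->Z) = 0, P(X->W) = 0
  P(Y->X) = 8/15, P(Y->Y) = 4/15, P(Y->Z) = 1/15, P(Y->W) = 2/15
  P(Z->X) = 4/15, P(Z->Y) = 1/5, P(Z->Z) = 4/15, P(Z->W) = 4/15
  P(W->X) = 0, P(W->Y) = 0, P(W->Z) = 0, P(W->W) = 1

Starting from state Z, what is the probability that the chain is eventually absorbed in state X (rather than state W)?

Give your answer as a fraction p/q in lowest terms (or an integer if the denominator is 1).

Answer: 34/59

Derivation:
Let a_i = P(absorbed in X | start in state i).
Boundary conditions: a_X = 1, a_W = 0.
For each transient state i, a_i = sum_j P(i->j) * a_j:
  a_Y = 8/15*a_X + 4/15*a_Y + 1/15*a_Z + 2/15*a_W
  a_Z = 4/15*a_X + 1/5*a_Y + 4/15*a_Z + 4/15*a_W

Substituting a_X = 1 and a_W = 0, rearrange to (I - Q) a = r where r[i] = P(i -> X):
  [11/15, -1/15] . (a_Y, a_Z) = 8/15
  [-1/5, 11/15] . (a_Y, a_Z) = 4/15

Solving yields:
  a_Y = 46/59
  a_Z = 34/59

Starting state is Z, so the absorption probability is a_Z = 34/59.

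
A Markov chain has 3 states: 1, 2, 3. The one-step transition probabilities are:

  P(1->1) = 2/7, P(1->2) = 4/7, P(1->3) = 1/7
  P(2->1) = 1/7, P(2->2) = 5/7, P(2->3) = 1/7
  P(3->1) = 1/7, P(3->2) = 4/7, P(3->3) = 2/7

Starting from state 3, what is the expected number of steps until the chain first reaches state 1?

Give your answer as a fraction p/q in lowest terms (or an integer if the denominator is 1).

Let h_i = expected steps to first reach 1 from state i.
Boundary: h_1 = 0.
First-step equations for the other states:
  h_2 = 1 + 1/7*h_1 + 5/7*h_2 + 1/7*h_3
  h_3 = 1 + 1/7*h_1 + 4/7*h_2 + 2/7*h_3

Substituting h_1 = 0 and rearranging gives the linear system (I - Q) h = 1:
  [2/7, -1/7] . (h_2, h_3) = 1
  [-4/7, 5/7] . (h_2, h_3) = 1

Solving yields:
  h_2 = 7
  h_3 = 7

Starting state is 3, so the expected hitting time is h_3 = 7.

Answer: 7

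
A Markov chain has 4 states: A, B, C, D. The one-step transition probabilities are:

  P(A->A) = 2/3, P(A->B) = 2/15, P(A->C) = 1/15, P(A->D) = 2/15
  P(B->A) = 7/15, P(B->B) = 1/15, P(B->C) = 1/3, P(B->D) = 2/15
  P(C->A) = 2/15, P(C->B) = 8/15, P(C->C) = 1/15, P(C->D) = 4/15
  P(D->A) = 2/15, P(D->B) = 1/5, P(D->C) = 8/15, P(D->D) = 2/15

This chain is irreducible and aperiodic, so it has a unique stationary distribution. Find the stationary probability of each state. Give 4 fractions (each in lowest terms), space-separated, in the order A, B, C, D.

Answer: 327/752 157/752 37/188 15/94

Derivation:
The stationary distribution satisfies pi = pi * P, i.e.:
  pi_A = 2/3*pi_A + 7/15*pi_B + 2/15*pi_C + 2/15*pi_D
  pi_B = 2/15*pi_A + 1/15*pi_B + 8/15*pi_C + 1/5*pi_D
  pi_C = 1/15*pi_A + 1/3*pi_B + 1/15*pi_C + 8/15*pi_D
  pi_D = 2/15*pi_A + 2/15*pi_B + 4/15*pi_C + 2/15*pi_D
with normalization: pi_A + pi_B + pi_C + pi_D = 1.

Using the first 3 balance equations plus normalization, the linear system A*pi = b is:
  [-1/3, 7/15, 2/15, 2/15] . pi = 0
  [2/15, -14/15, 8/15, 1/5] . pi = 0
  [1/15, 1/3, -14/15, 8/15] . pi = 0
  [1, 1, 1, 1] . pi = 1

Solving yields:
  pi_A = 327/752
  pi_B = 157/752
  pi_C = 37/188
  pi_D = 15/94

Verification (pi * P):
  327/752*2/3 + 157/752*7/15 + 37/188*2/15 + 15/94*2/15 = 327/752 = pi_A  (ok)
  327/752*2/15 + 157/752*1/15 + 37/188*8/15 + 15/94*1/5 = 157/752 = pi_B  (ok)
  327/752*1/15 + 157/752*1/3 + 37/188*1/15 + 15/94*8/15 = 37/188 = pi_C  (ok)
  327/752*2/15 + 157/752*2/15 + 37/188*4/15 + 15/94*2/15 = 15/94 = pi_D  (ok)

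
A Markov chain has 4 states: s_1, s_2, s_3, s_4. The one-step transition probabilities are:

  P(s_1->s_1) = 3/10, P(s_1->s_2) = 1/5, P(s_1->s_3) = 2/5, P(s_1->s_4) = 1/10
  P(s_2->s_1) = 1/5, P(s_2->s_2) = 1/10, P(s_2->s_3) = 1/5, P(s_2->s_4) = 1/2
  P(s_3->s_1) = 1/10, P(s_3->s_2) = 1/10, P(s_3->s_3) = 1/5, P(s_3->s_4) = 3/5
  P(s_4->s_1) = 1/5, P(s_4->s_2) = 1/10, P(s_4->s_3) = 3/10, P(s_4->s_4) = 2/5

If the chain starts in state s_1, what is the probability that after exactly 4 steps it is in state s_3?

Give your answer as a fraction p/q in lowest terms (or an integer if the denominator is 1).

Answer: 1397/5000

Derivation:
Computing P^4 by repeated multiplication:
P^1 =
  s_1: [3/10, 1/5, 2/5, 1/10]
  s_2: [1/5, 1/10, 1/5, 1/2]
  s_3: [1/10, 1/10, 1/5, 3/5]
  s_4: [1/5, 1/10, 3/10, 2/5]
P^2 =
  s_1: [19/100, 13/100, 27/100, 41/100]
  s_2: [1/5, 3/25, 29/100, 39/100]
  s_3: [19/100, 11/100, 7/25, 21/50]
  s_4: [19/100, 3/25, 7/25, 41/100]
P^3 =
  s_1: [24/125, 119/1000, 279/1000, 41/100]
  s_2: [191/1000, 3/25, 279/1000, 41/100]
  s_3: [191/1000, 119/1000, 7/25, 41/100]
  s_4: [191/1000, 119/1000, 279/1000, 411/1000]
P^4 =
  s_1: [1913/10000, 149/1250, 1397/5000, 4101/10000]
  s_2: [239/1250, 1191/10000, 349/1250, 821/2000]
  s_3: [1911/10000, 1191/10000, 349/1250, 2053/5000]
  s_4: [239/1250, 1191/10000, 2793/10000, 513/1250]

(P^4)[s_1 -> s_3] = 1397/5000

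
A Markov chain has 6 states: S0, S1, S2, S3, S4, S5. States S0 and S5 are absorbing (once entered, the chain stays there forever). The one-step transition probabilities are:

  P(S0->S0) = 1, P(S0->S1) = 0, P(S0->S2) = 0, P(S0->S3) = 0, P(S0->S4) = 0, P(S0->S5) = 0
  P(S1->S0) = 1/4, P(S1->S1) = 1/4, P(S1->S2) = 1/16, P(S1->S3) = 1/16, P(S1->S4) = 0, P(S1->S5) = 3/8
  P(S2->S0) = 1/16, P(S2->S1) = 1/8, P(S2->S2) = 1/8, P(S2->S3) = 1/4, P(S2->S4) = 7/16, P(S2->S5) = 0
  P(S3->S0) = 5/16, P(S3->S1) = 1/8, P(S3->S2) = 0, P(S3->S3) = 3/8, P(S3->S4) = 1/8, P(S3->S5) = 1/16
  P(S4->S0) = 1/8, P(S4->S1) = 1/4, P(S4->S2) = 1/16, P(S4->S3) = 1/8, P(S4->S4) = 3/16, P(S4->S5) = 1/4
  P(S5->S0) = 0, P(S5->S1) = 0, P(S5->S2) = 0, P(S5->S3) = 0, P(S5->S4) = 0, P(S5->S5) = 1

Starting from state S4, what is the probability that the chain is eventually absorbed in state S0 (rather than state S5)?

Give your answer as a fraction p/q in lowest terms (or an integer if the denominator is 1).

Let a_i = P(absorbed in S0 | start in state i).
Boundary conditions: a_S0 = 1, a_S5 = 0.
For each transient state i, a_i = sum_j P(i->j) * a_j:
  a_S1 = 1/4*a_S0 + 1/4*a_S1 + 1/16*a_S2 + 1/16*a_S3 + 0*a_S4 + 3/8*a_S5
  a_S2 = 1/16*a_S0 + 1/8*a_S1 + 1/8*a_S2 + 1/4*a_S3 + 7/16*a_S4 + 0*a_S5
  a_S3 = 5/16*a_S0 + 1/8*a_S1 + 0*a_S2 + 3/8*a_S3 + 1/8*a_S4 + 1/16*a_S5
  a_S4 = 1/8*a_S0 + 1/4*a_S1 + 1/16*a_S2 + 1/8*a_S3 + 3/16*a_S4 + 1/4*a_S5

Substituting a_S0 = 1 and a_S5 = 0, rearrange to (I - Q) a = r where r[i] = P(i -> S0):
  [3/4, -1/16, -1/16, 0] . (a_S1, a_S2, a_S3, a_S4) = 1/4
  [-1/8, 7/8, -1/4, -7/16] . (a_S1, a_S2, a_S3, a_S4) = 1/16
  [-1/8, 0, 5/8, -1/8] . (a_S1, a_S2, a_S3, a_S4) = 5/16
  [-1/4, -1/16, -1/8, 13/16] . (a_S1, a_S2, a_S3, a_S4) = 1/8

Solving yields:
  a_S1 = 8289/19070
  a_S2 = 5172/9535
  a_S3 = 6422/9535
  a_S4 = 4128/9535

Starting state is S4, so the absorption probability is a_S4 = 4128/9535.

Answer: 4128/9535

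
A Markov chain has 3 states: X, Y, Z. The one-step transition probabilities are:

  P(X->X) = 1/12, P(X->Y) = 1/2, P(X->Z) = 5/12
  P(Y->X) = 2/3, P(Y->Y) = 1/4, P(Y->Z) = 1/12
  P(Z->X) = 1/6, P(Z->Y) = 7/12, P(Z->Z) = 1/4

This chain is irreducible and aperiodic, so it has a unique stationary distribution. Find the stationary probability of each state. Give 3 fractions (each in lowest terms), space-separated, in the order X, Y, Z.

Answer: 37/107 89/214 51/214

Derivation:
The stationary distribution satisfies pi = pi * P, i.e.:
  pi_X = 1/12*pi_X + 2/3*pi_Y + 1/6*pi_Z
  pi_Y = 1/2*pi_X + 1/4*pi_Y + 7/12*pi_Z
  pi_Z = 5/12*pi_X + 1/12*pi_Y + 1/4*pi_Z
with normalization: pi_X + pi_Y + pi_Z = 1.

Using the first 2 balance equations plus normalization, the linear system A*pi = b is:
  [-11/12, 2/3, 1/6] . pi = 0
  [1/2, -3/4, 7/12] . pi = 0
  [1, 1, 1] . pi = 1

Solving yields:
  pi_X = 37/107
  pi_Y = 89/214
  pi_Z = 51/214

Verification (pi * P):
  37/107*1/12 + 89/214*2/3 + 51/214*1/6 = 37/107 = pi_X  (ok)
  37/107*1/2 + 89/214*1/4 + 51/214*7/12 = 89/214 = pi_Y  (ok)
  37/107*5/12 + 89/214*1/12 + 51/214*1/4 = 51/214 = pi_Z  (ok)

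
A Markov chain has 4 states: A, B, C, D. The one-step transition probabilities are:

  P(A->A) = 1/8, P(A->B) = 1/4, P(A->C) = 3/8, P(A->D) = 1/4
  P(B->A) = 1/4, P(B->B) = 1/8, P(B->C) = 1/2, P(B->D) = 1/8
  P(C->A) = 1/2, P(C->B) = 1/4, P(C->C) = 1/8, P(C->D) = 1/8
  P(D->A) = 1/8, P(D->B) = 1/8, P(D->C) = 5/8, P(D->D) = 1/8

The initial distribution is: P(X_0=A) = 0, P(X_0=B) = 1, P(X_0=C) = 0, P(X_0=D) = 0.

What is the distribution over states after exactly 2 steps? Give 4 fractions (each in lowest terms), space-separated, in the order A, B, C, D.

Answer: 21/64 7/32 19/64 5/32

Derivation:
Propagating the distribution step by step (d_{t+1} = d_t * P):
d_0 = (A=0, B=1, C=0, D=0)
  d_1[A] = 0*1/8 + 1*1/4 + 0*1/2 + 0*1/8 = 1/4
  d_1[B] = 0*1/4 + 1*1/8 + 0*1/4 + 0*1/8 = 1/8
  d_1[C] = 0*3/8 + 1*1/2 + 0*1/8 + 0*5/8 = 1/2
  d_1[D] = 0*1/4 + 1*1/8 + 0*1/8 + 0*1/8 = 1/8
d_1 = (A=1/4, B=1/8, C=1/2, D=1/8)
  d_2[A] = 1/4*1/8 + 1/8*1/4 + 1/2*1/2 + 1/8*1/8 = 21/64
  d_2[B] = 1/4*1/4 + 1/8*1/8 + 1/2*1/4 + 1/8*1/8 = 7/32
  d_2[C] = 1/4*3/8 + 1/8*1/2 + 1/2*1/8 + 1/8*5/8 = 19/64
  d_2[D] = 1/4*1/4 + 1/8*1/8 + 1/2*1/8 + 1/8*1/8 = 5/32
d_2 = (A=21/64, B=7/32, C=19/64, D=5/32)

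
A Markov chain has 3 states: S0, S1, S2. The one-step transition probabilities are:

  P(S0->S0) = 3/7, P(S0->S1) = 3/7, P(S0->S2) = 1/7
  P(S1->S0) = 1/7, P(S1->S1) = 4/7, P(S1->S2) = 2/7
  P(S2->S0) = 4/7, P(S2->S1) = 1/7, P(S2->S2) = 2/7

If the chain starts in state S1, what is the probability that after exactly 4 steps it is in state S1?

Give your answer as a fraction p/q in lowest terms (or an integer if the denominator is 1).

Computing P^4 by repeated multiplication:
P^1 =
  S0: [3/7, 3/7, 1/7]
  S1: [1/7, 4/7, 2/7]
  S2: [4/7, 1/7, 2/7]
P^2 =
  S0: [16/49, 22/49, 11/49]
  S1: [15/49, 3/7, 13/49]
  S2: [3/7, 18/49, 10/49]
P^3 =
  S0: [114/343, 3/7, 82/343]
  S1: [118/343, 142/343, 83/343]
  S2: [121/343, 145/343, 11/49]
P^4 =
  S0: [817/2401, 1012/2401, 572/2401]
  S1: [828/2401, 1005/2401, 568/2401]
  S2: [816/2401, 1020/2401, 565/2401]

(P^4)[S1 -> S1] = 1005/2401

Answer: 1005/2401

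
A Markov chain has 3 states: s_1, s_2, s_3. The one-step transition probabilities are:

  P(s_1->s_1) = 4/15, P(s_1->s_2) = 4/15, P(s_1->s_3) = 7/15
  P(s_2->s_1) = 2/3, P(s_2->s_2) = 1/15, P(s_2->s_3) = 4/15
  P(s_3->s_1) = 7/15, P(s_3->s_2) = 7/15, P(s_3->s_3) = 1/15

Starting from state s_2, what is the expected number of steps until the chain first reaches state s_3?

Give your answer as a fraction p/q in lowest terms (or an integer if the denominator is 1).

Answer: 105/38

Derivation:
Let h_i = expected steps to first reach s_3 from state i.
Boundary: h_s_3 = 0.
First-step equations for the other states:
  h_s_1 = 1 + 4/15*h_s_1 + 4/15*h_s_2 + 7/15*h_s_3
  h_s_2 = 1 + 2/3*h_s_1 + 1/15*h_s_2 + 4/15*h_s_3

Substituting h_s_3 = 0 and rearranging gives the linear system (I - Q) h = 1:
  [11/15, -4/15] . (h_s_1, h_s_2) = 1
  [-2/3, 14/15] . (h_s_1, h_s_2) = 1

Solving yields:
  h_s_1 = 45/19
  h_s_2 = 105/38

Starting state is s_2, so the expected hitting time is h_s_2 = 105/38.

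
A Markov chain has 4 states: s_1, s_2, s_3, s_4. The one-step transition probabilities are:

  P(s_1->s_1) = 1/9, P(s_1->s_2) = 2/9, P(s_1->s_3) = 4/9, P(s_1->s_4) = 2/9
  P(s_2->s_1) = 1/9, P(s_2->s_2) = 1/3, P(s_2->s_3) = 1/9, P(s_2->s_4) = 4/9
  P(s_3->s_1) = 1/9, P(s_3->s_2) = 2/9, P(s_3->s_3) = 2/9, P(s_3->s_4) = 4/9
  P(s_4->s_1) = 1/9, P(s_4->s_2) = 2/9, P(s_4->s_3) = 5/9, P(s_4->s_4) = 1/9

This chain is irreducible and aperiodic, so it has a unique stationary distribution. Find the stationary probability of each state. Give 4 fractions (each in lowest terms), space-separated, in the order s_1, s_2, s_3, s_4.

Answer: 1/9 1/4 35/108 17/54

Derivation:
The stationary distribution satisfies pi = pi * P, i.e.:
  pi_s_1 = 1/9*pi_s_1 + 1/9*pi_s_2 + 1/9*pi_s_3 + 1/9*pi_s_4
  pi_s_2 = 2/9*pi_s_1 + 1/3*pi_s_2 + 2/9*pi_s_3 + 2/9*pi_s_4
  pi_s_3 = 4/9*pi_s_1 + 1/9*pi_s_2 + 2/9*pi_s_3 + 5/9*pi_s_4
  pi_s_4 = 2/9*pi_s_1 + 4/9*pi_s_2 + 4/9*pi_s_3 + 1/9*pi_s_4
with normalization: pi_s_1 + pi_s_2 + pi_s_3 + pi_s_4 = 1.

Using the first 3 balance equations plus normalization, the linear system A*pi = b is:
  [-8/9, 1/9, 1/9, 1/9] . pi = 0
  [2/9, -2/3, 2/9, 2/9] . pi = 0
  [4/9, 1/9, -7/9, 5/9] . pi = 0
  [1, 1, 1, 1] . pi = 1

Solving yields:
  pi_s_1 = 1/9
  pi_s_2 = 1/4
  pi_s_3 = 35/108
  pi_s_4 = 17/54

Verification (pi * P):
  1/9*1/9 + 1/4*1/9 + 35/108*1/9 + 17/54*1/9 = 1/9 = pi_s_1  (ok)
  1/9*2/9 + 1/4*1/3 + 35/108*2/9 + 17/54*2/9 = 1/4 = pi_s_2  (ok)
  1/9*4/9 + 1/4*1/9 + 35/108*2/9 + 17/54*5/9 = 35/108 = pi_s_3  (ok)
  1/9*2/9 + 1/4*4/9 + 35/108*4/9 + 17/54*1/9 = 17/54 = pi_s_4  (ok)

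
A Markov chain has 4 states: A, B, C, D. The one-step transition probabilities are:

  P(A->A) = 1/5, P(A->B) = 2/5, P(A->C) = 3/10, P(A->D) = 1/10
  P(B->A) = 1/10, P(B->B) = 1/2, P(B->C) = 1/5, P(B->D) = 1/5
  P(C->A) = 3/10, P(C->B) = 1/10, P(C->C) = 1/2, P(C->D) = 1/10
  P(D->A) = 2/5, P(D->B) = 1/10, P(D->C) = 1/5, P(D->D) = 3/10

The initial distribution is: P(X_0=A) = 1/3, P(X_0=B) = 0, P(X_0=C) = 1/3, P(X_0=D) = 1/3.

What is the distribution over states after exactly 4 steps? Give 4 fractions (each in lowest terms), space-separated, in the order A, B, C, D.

Propagating the distribution step by step (d_{t+1} = d_t * P):
d_0 = (A=1/3, B=0, C=1/3, D=1/3)
  d_1[A] = 1/3*1/5 + 0*1/10 + 1/3*3/10 + 1/3*2/5 = 3/10
  d_1[B] = 1/3*2/5 + 0*1/2 + 1/3*1/10 + 1/3*1/10 = 1/5
  d_1[C] = 1/3*3/10 + 0*1/5 + 1/3*1/2 + 1/3*1/5 = 1/3
  d_1[D] = 1/3*1/10 + 0*1/5 + 1/3*1/10 + 1/3*3/10 = 1/6
d_1 = (A=3/10, B=1/5, C=1/3, D=1/6)
  d_2[A] = 3/10*1/5 + 1/5*1/10 + 1/3*3/10 + 1/6*2/5 = 37/150
  d_2[B] = 3/10*2/5 + 1/5*1/2 + 1/3*1/10 + 1/6*1/10 = 27/100
  d_2[C] = 3/10*3/10 + 1/5*1/5 + 1/3*1/2 + 1/6*1/5 = 33/100
  d_2[D] = 3/10*1/10 + 1/5*1/5 + 1/3*1/10 + 1/6*3/10 = 23/150
d_2 = (A=37/150, B=27/100, C=33/100, D=23/150)
  d_3[A] = 37/150*1/5 + 27/100*1/10 + 33/100*3/10 + 23/150*2/5 = 71/300
  d_3[B] = 37/150*2/5 + 27/100*1/2 + 33/100*1/10 + 23/150*1/10 = 141/500
  d_3[C] = 37/150*3/10 + 27/100*1/5 + 33/100*1/2 + 23/150*1/5 = 971/3000
  d_3[D] = 37/150*1/10 + 27/100*1/5 + 33/100*1/10 + 23/150*3/10 = 473/3000
d_3 = (A=71/300, B=141/500, C=971/3000, D=473/3000)
  d_4[A] = 71/300*1/5 + 141/500*1/10 + 971/3000*3/10 + 473/3000*2/5 = 2357/10000
  d_4[B] = 71/300*2/5 + 141/500*1/2 + 971/3000*1/10 + 473/3000*1/10 = 1419/5000
  d_4[C] = 71/300*3/10 + 141/500*1/5 + 971/3000*1/2 + 473/3000*1/5 = 9623/30000
  d_4[D] = 71/300*1/10 + 141/500*1/5 + 971/3000*1/10 + 473/3000*3/10 = 599/3750
d_4 = (A=2357/10000, B=1419/5000, C=9623/30000, D=599/3750)

Answer: 2357/10000 1419/5000 9623/30000 599/3750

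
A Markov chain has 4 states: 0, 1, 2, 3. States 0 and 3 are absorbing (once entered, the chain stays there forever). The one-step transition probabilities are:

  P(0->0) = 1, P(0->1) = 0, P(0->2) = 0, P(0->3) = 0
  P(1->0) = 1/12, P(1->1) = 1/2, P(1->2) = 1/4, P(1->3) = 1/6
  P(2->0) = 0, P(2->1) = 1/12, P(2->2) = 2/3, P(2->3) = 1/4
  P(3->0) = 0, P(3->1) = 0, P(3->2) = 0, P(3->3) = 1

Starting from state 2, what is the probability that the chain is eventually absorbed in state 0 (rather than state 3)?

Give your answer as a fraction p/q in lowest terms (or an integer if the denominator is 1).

Answer: 1/21

Derivation:
Let a_i = P(absorbed in 0 | start in state i).
Boundary conditions: a_0 = 1, a_3 = 0.
For each transient state i, a_i = sum_j P(i->j) * a_j:
  a_1 = 1/12*a_0 + 1/2*a_1 + 1/4*a_2 + 1/6*a_3
  a_2 = 0*a_0 + 1/12*a_1 + 2/3*a_2 + 1/4*a_3

Substituting a_0 = 1 and a_3 = 0, rearrange to (I - Q) a = r where r[i] = P(i -> 0):
  [1/2, -1/4] . (a_1, a_2) = 1/12
  [-1/12, 1/3] . (a_1, a_2) = 0

Solving yields:
  a_1 = 4/21
  a_2 = 1/21

Starting state is 2, so the absorption probability is a_2 = 1/21.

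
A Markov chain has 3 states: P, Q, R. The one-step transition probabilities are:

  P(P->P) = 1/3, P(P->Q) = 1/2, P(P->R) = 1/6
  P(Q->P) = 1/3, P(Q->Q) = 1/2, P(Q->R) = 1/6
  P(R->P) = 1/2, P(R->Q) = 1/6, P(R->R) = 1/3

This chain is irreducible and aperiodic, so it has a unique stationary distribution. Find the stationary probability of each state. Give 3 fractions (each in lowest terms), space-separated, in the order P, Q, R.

The stationary distribution satisfies pi = pi * P, i.e.:
  pi_P = 1/3*pi_P + 1/3*pi_Q + 1/2*pi_R
  pi_Q = 1/2*pi_P + 1/2*pi_Q + 1/6*pi_R
  pi_R = 1/6*pi_P + 1/6*pi_Q + 1/3*pi_R
with normalization: pi_P + pi_Q + pi_R = 1.

Using the first 2 balance equations plus normalization, the linear system A*pi = b is:
  [-2/3, 1/3, 1/2] . pi = 0
  [1/2, -1/2, 1/6] . pi = 0
  [1, 1, 1] . pi = 1

Solving yields:
  pi_P = 11/30
  pi_Q = 13/30
  pi_R = 1/5

Verification (pi * P):
  11/30*1/3 + 13/30*1/3 + 1/5*1/2 = 11/30 = pi_P  (ok)
  11/30*1/2 + 13/30*1/2 + 1/5*1/6 = 13/30 = pi_Q  (ok)
  11/30*1/6 + 13/30*1/6 + 1/5*1/3 = 1/5 = pi_R  (ok)

Answer: 11/30 13/30 1/5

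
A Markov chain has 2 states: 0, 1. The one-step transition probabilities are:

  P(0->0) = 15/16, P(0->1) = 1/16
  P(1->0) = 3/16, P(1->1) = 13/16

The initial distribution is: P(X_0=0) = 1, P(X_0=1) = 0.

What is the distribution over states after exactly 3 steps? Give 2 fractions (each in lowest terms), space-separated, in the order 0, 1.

Answer: 219/256 37/256

Derivation:
Propagating the distribution step by step (d_{t+1} = d_t * P):
d_0 = (0=1, 1=0)
  d_1[0] = 1*15/16 + 0*3/16 = 15/16
  d_1[1] = 1*1/16 + 0*13/16 = 1/16
d_1 = (0=15/16, 1=1/16)
  d_2[0] = 15/16*15/16 + 1/16*3/16 = 57/64
  d_2[1] = 15/16*1/16 + 1/16*13/16 = 7/64
d_2 = (0=57/64, 1=7/64)
  d_3[0] = 57/64*15/16 + 7/64*3/16 = 219/256
  d_3[1] = 57/64*1/16 + 7/64*13/16 = 37/256
d_3 = (0=219/256, 1=37/256)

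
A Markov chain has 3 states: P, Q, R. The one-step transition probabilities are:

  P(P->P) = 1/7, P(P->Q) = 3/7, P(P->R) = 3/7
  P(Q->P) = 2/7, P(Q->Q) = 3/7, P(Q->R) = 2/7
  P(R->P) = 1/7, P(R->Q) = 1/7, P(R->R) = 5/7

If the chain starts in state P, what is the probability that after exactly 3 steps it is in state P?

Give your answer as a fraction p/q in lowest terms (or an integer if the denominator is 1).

Computing P^3 by repeated multiplication:
P^1 =
  P: [1/7, 3/7, 3/7]
  Q: [2/7, 3/7, 2/7]
  R: [1/7, 1/7, 5/7]
P^2 =
  P: [10/49, 15/49, 24/49]
  Q: [10/49, 17/49, 22/49]
  R: [8/49, 11/49, 30/49]
P^3 =
  P: [64/343, 99/343, 180/343]
  Q: [66/343, 103/343, 174/343]
  R: [60/343, 87/343, 4/7]

(P^3)[P -> P] = 64/343

Answer: 64/343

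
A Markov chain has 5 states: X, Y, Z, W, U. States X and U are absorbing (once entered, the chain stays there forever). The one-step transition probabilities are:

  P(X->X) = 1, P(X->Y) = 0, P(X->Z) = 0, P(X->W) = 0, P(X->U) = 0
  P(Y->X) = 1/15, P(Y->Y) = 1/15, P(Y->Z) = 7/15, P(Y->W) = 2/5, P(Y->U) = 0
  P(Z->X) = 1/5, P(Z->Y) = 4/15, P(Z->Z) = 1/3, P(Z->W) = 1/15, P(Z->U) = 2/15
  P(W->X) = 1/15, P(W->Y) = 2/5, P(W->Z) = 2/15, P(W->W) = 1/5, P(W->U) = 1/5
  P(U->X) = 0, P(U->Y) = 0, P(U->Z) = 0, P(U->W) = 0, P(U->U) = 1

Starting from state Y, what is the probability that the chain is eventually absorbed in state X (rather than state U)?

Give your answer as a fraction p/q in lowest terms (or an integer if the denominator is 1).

Let a_i = P(absorbed in X | start in state i).
Boundary conditions: a_X = 1, a_U = 0.
For each transient state i, a_i = sum_j P(i->j) * a_j:
  a_Y = 1/15*a_X + 1/15*a_Y + 7/15*a_Z + 2/5*a_W + 0*a_U
  a_Z = 1/5*a_X + 4/15*a_Y + 1/3*a_Z + 1/15*a_W + 2/15*a_U
  a_W = 1/15*a_X + 2/5*a_Y + 2/15*a_Z + 1/5*a_W + 1/5*a_U

Substituting a_X = 1 and a_U = 0, rearrange to (I - Q) a = r where r[i] = P(i -> X):
  [14/15, -7/15, -2/5] . (a_Y, a_Z, a_W) = 1/15
  [-4/15, 2/3, -1/15] . (a_Y, a_Z, a_W) = 1/5
  [-2/5, -2/15, 4/5] . (a_Y, a_Z, a_W) = 1/15

Solving yields:
  a_Y = 473/866
  a_Z = 244/433
  a_W = 195/433

Starting state is Y, so the absorption probability is a_Y = 473/866.

Answer: 473/866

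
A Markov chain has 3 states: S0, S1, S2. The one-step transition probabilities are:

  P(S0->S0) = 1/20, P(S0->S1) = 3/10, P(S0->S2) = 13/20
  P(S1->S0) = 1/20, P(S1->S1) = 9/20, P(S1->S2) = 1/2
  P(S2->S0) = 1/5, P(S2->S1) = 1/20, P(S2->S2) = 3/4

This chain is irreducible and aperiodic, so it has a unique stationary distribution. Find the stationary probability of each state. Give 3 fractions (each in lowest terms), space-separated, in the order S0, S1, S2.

Answer: 15/97 43/291 203/291

Derivation:
The stationary distribution satisfies pi = pi * P, i.e.:
  pi_S0 = 1/20*pi_S0 + 1/20*pi_S1 + 1/5*pi_S2
  pi_S1 = 3/10*pi_S0 + 9/20*pi_S1 + 1/20*pi_S2
  pi_S2 = 13/20*pi_S0 + 1/2*pi_S1 + 3/4*pi_S2
with normalization: pi_S0 + pi_S1 + pi_S2 = 1.

Using the first 2 balance equations plus normalization, the linear system A*pi = b is:
  [-19/20, 1/20, 1/5] . pi = 0
  [3/10, -11/20, 1/20] . pi = 0
  [1, 1, 1] . pi = 1

Solving yields:
  pi_S0 = 15/97
  pi_S1 = 43/291
  pi_S2 = 203/291

Verification (pi * P):
  15/97*1/20 + 43/291*1/20 + 203/291*1/5 = 15/97 = pi_S0  (ok)
  15/97*3/10 + 43/291*9/20 + 203/291*1/20 = 43/291 = pi_S1  (ok)
  15/97*13/20 + 43/291*1/2 + 203/291*3/4 = 203/291 = pi_S2  (ok)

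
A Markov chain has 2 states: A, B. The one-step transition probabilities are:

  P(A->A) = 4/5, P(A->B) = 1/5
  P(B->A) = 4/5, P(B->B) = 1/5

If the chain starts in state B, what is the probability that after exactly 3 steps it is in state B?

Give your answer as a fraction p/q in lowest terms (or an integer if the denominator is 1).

Answer: 1/5

Derivation:
Computing P^3 by repeated multiplication:
P^1 =
  A: [4/5, 1/5]
  B: [4/5, 1/5]
P^2 =
  A: [4/5, 1/5]
  B: [4/5, 1/5]
P^3 =
  A: [4/5, 1/5]
  B: [4/5, 1/5]

(P^3)[B -> B] = 1/5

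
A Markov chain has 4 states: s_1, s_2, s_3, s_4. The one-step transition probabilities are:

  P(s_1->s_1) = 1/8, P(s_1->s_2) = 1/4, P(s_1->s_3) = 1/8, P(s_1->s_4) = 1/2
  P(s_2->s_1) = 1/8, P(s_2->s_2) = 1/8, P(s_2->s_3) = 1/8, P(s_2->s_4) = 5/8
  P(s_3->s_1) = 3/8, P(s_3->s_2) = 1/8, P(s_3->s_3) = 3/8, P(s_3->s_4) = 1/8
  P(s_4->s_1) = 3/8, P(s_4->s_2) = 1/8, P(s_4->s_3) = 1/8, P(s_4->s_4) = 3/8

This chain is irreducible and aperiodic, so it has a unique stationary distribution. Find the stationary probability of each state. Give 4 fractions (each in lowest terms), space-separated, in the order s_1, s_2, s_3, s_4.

Answer: 11/41 13/82 1/6 50/123

Derivation:
The stationary distribution satisfies pi = pi * P, i.e.:
  pi_s_1 = 1/8*pi_s_1 + 1/8*pi_s_2 + 3/8*pi_s_3 + 3/8*pi_s_4
  pi_s_2 = 1/4*pi_s_1 + 1/8*pi_s_2 + 1/8*pi_s_3 + 1/8*pi_s_4
  pi_s_3 = 1/8*pi_s_1 + 1/8*pi_s_2 + 3/8*pi_s_3 + 1/8*pi_s_4
  pi_s_4 = 1/2*pi_s_1 + 5/8*pi_s_2 + 1/8*pi_s_3 + 3/8*pi_s_4
with normalization: pi_s_1 + pi_s_2 + pi_s_3 + pi_s_4 = 1.

Using the first 3 balance equations plus normalization, the linear system A*pi = b is:
  [-7/8, 1/8, 3/8, 3/8] . pi = 0
  [1/4, -7/8, 1/8, 1/8] . pi = 0
  [1/8, 1/8, -5/8, 1/8] . pi = 0
  [1, 1, 1, 1] . pi = 1

Solving yields:
  pi_s_1 = 11/41
  pi_s_2 = 13/82
  pi_s_3 = 1/6
  pi_s_4 = 50/123

Verification (pi * P):
  11/41*1/8 + 13/82*1/8 + 1/6*3/8 + 50/123*3/8 = 11/41 = pi_s_1  (ok)
  11/41*1/4 + 13/82*1/8 + 1/6*1/8 + 50/123*1/8 = 13/82 = pi_s_2  (ok)
  11/41*1/8 + 13/82*1/8 + 1/6*3/8 + 50/123*1/8 = 1/6 = pi_s_3  (ok)
  11/41*1/2 + 13/82*5/8 + 1/6*1/8 + 50/123*3/8 = 50/123 = pi_s_4  (ok)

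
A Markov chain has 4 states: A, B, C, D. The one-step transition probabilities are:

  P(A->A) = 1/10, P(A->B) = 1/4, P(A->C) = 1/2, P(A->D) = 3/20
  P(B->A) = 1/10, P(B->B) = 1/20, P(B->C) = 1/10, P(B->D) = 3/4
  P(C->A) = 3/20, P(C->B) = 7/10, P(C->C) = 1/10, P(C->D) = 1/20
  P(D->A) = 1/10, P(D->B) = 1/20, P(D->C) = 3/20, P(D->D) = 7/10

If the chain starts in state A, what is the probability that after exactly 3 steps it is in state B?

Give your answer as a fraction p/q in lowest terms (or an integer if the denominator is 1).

Computing P^3 by repeated multiplication:
P^1 =
  A: [1/10, 1/4, 1/2, 3/20]
  B: [1/10, 1/20, 1/10, 3/4]
  C: [3/20, 7/10, 1/10, 1/20]
  D: [1/10, 1/20, 3/20, 7/10]
P^2 =
  A: [1/8, 79/200, 59/400, 133/400]
  B: [21/200, 27/200, 71/400, 233/400]
  C: [21/200, 29/200, 13/80, 47/80]
  D: [43/400, 67/400, 7/40, 11/20]
P^3 =
  A: [859/8000, 1367/8000, 1333/8000, 4441/8000]
  B: [871/8000, 1491/8000, 1369/8000, 4269/8000]
  C: [173/1600, 1413/8000, 1371/8000, 4351/8000]
  D: [87/800, 741/4000, 341/2000, 1071/2000]

(P^3)[A -> B] = 1367/8000

Answer: 1367/8000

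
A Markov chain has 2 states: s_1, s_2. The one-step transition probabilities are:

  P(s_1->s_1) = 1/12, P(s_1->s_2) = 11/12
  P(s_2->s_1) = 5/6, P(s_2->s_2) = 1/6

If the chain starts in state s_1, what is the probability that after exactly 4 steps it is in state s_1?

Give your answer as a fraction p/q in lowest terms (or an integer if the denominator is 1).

Computing P^4 by repeated multiplication:
P^1 =
  s_1: [1/12, 11/12]
  s_2: [5/6, 1/6]
P^2 =
  s_1: [37/48, 11/48]
  s_2: [5/24, 19/24]
P^3 =
  s_1: [49/192, 143/192]
  s_2: [65/96, 31/96]
P^4 =
  s_1: [493/768, 275/768]
  s_2: [125/384, 259/384]

(P^4)[s_1 -> s_1] = 493/768

Answer: 493/768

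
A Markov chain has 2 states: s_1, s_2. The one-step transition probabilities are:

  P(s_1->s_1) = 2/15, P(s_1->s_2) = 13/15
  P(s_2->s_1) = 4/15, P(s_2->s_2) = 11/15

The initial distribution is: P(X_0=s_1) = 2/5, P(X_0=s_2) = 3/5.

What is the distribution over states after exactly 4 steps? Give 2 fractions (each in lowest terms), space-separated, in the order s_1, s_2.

Propagating the distribution step by step (d_{t+1} = d_t * P):
d_0 = (s_1=2/5, s_2=3/5)
  d_1[s_1] = 2/5*2/15 + 3/5*4/15 = 16/75
  d_1[s_2] = 2/5*13/15 + 3/5*11/15 = 59/75
d_1 = (s_1=16/75, s_2=59/75)
  d_2[s_1] = 16/75*2/15 + 59/75*4/15 = 268/1125
  d_2[s_2] = 16/75*13/15 + 59/75*11/15 = 857/1125
d_2 = (s_1=268/1125, s_2=857/1125)
  d_3[s_1] = 268/1125*2/15 + 857/1125*4/15 = 3964/16875
  d_3[s_2] = 268/1125*13/15 + 857/1125*11/15 = 12911/16875
d_3 = (s_1=3964/16875, s_2=12911/16875)
  d_4[s_1] = 3964/16875*2/15 + 12911/16875*4/15 = 59572/253125
  d_4[s_2] = 3964/16875*13/15 + 12911/16875*11/15 = 193553/253125
d_4 = (s_1=59572/253125, s_2=193553/253125)

Answer: 59572/253125 193553/253125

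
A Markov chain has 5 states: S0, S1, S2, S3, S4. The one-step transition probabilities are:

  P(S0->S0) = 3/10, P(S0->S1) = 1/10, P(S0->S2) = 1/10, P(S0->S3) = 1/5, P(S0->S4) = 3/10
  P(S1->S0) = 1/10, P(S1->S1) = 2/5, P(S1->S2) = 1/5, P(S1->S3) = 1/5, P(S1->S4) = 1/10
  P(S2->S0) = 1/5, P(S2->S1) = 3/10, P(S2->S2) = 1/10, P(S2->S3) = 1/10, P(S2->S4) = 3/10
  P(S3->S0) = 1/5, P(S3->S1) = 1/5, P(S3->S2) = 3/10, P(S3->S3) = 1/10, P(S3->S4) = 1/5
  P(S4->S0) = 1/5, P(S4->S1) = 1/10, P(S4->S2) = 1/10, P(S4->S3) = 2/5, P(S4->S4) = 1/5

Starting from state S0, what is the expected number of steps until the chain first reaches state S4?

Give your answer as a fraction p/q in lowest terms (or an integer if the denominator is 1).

Let h_i = expected steps to first reach S4 from state i.
Boundary: h_S4 = 0.
First-step equations for the other states:
  h_S0 = 1 + 3/10*h_S0 + 1/10*h_S1 + 1/10*h_S2 + 1/5*h_S3 + 3/10*h_S4
  h_S1 = 1 + 1/10*h_S0 + 2/5*h_S1 + 1/5*h_S2 + 1/5*h_S3 + 1/10*h_S4
  h_S2 = 1 + 1/5*h_S0 + 3/10*h_S1 + 1/10*h_S2 + 1/10*h_S3 + 3/10*h_S4
  h_S3 = 1 + 1/5*h_S0 + 1/5*h_S1 + 3/10*h_S2 + 1/10*h_S3 + 1/5*h_S4

Substituting h_S4 = 0 and rearranging gives the linear system (I - Q) h = 1:
  [7/10, -1/10, -1/10, -1/5] . (h_S0, h_S1, h_S2, h_S3) = 1
  [-1/10, 3/5, -1/5, -1/5] . (h_S0, h_S1, h_S2, h_S3) = 1
  [-1/5, -3/10, 9/10, -1/10] . (h_S0, h_S1, h_S2, h_S3) = 1
  [-1/5, -1/5, -3/10, 9/10] . (h_S0, h_S1, h_S2, h_S3) = 1

Solving yields:
  h_S0 = 7630/1839
  h_S1 = 9860/1839
  h_S2 = 2660/613
  h_S3 = 8590/1839

Starting state is S0, so the expected hitting time is h_S0 = 7630/1839.

Answer: 7630/1839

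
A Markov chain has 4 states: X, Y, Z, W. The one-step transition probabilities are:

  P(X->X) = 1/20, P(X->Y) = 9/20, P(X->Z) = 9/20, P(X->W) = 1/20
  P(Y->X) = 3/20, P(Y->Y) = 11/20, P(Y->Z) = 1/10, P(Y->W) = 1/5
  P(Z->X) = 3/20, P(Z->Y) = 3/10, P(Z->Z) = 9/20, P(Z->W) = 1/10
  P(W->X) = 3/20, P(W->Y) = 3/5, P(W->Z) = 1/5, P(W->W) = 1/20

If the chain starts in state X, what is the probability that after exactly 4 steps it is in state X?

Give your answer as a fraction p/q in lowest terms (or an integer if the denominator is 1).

Computing P^4 by repeated multiplication:
P^1 =
  X: [1/20, 9/20, 9/20, 1/20]
  Y: [3/20, 11/20, 1/10, 1/5]
  Z: [3/20, 3/10, 9/20, 1/10]
  W: [3/20, 3/5, 1/5, 1/20]
P^2 =
  X: [29/200, 87/200, 7/25, 7/50]
  Y: [27/200, 13/25, 83/400, 11/80]
  Z: [27/200, 171/400, 8/25, 47/400]
  W: [27/200, 39/80, 91/400, 3/20]
P^3 =
  X: [271/2000, 189/400, 1051/4000, 517/4000]
  Y: [273/2000, 983/2000, 1869/8000, 1107/8000]
  Z: [273/2000, 3699/8000, 271/1000, 1041/8000]
  W: [273/2000, 3897/8000, 387/1600, 269/2000]
P^4 =
  X: [2729/20000, 19089/40000, 4037/16000, 10721/80000]
  Y: [2727/20000, 38789/80000, 38941/160000, 4333/32000]
  Z: [2727/20000, 76017/160000, 20451/80000, 4253/32000]
  W: [2727/20000, 77217/160000, 39341/160000, 10813/80000]

(P^4)[X -> X] = 2729/20000

Answer: 2729/20000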